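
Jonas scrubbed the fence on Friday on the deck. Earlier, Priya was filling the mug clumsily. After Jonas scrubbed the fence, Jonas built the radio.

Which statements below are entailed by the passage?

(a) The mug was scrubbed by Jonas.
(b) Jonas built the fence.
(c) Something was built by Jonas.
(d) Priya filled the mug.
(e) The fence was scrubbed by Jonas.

(c), (e)

(a) Not entailed — Jonas scrubbed the fence, not the mug; the mug belongs to the filling event.
(b) Not entailed — Jonas built the radio, not the fence; the fence belongs to the scrubbing event.
(c) Entailed — every conjunct here is already in the original building event.
(d) Not entailed — 'was filling' is progressive on an accomplishment; it does not entail the completed 'filled'.
(e) Entailed — every conjunct here is already in the original scrubbing event.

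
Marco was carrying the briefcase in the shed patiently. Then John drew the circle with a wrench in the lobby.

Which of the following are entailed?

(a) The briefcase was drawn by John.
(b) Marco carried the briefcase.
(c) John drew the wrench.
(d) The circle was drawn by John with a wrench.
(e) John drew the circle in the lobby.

(b), (d), (e)

(a) Not entailed — John drew the circle, not the briefcase; the briefcase belongs to the carrying event.
(b) Entailed — 'carry' is an activity; 'was carrying' entails that some carrying happened, so 'carried' holds.
(c) Not entailed — the wrench is the instrument, not what was drawn.
(d) Entailed — this follows by dropping conjuncts from the drawing event's description.
(e) Entailed — the original entails any weakening of itself; this just drops 'with a wrench'.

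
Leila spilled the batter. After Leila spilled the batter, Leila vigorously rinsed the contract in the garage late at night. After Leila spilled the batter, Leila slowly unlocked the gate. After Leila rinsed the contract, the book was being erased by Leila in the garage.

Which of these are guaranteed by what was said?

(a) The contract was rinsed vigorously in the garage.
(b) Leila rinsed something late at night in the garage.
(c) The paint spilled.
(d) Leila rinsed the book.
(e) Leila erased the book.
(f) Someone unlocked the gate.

(a), (b), (f)

(a) Entailed — dropping 'late at night' and generalizing the agent leaves a sub-description the original still satisfies.
(b) Entailed — this follows by dropping conjuncts from the rinsing event's description.
(c) Not entailed — the batter is what spilled, not the paint.
(d) Not entailed — Leila rinsed the contract, not the book; the book belongs to the erasing event.
(e) Not entailed — 'was erasing' is progressive on an accomplishment; it does not entail the completed 'erased'.
(f) Entailed — this follows by dropping conjuncts from the unlocking event's description.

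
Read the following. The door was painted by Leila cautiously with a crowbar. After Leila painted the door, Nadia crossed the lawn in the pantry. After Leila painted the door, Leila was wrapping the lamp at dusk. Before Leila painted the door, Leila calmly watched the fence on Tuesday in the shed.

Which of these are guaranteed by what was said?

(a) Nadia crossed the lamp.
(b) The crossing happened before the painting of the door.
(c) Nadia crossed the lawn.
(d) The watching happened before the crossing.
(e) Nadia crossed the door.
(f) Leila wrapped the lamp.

(c), (d)

(a) Not entailed — Nadia crossed the lawn, not the lamp; the lamp belongs to the wrapping event.
(b) Not entailed — the narrative places the painting before the crossing, not after.
(c) Entailed — every conjunct here is already in the original crossing event.
(d) Entailed — the narrative places the watching before the crossing.
(e) Not entailed — Nadia crossed the lawn, not the door; the door belongs to the painting event.
(f) Not entailed — 'was wrapping' is progressive on an accomplishment; it does not entail the completed 'wrapped'.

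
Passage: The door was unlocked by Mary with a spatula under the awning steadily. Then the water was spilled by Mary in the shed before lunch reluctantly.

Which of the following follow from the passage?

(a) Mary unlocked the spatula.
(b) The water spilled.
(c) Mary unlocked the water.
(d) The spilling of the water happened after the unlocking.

(b), (d)

(a) Not entailed — the spatula is the instrument, not what was unlocked.
(b) Entailed — 'Mary spilled the water' is causative; it entails the inchoative 'the water spilled'.
(c) Not entailed — Mary unlocked the door, not the water; the water belongs to the spilling event.
(d) Entailed — the narrative places the unlocking before the spilling.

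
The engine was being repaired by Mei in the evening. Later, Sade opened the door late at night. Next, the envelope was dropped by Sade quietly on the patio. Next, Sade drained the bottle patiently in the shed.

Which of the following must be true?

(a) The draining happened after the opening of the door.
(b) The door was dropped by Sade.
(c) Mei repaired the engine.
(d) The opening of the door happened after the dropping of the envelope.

(a)

(a) Entailed — the narrative places the opening before the draining.
(b) Not entailed — Sade dropped the envelope, not the door; the door belongs to the opening event.
(c) Not entailed — 'was repairing' is progressive on an accomplishment; it does not entail the completed 'repaired'.
(d) Not entailed — the narrative places the opening before the dropping, not after.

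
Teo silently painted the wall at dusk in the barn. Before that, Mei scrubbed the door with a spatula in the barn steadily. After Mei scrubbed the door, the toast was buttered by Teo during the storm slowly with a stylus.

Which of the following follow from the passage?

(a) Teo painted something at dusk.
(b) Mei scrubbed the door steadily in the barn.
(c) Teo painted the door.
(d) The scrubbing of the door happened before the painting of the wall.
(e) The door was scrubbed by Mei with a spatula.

(a) Entailed — this follows by dropping conjuncts from the painting event's description.
(b) Entailed — every conjunct here is already in the original scrubbing event.
(c) Not entailed — Teo painted the wall, not the door; the door belongs to the scrubbing event.
(d) Entailed — the narrative places the scrubbing before the painting.
(e) Entailed — the original entails any weakening of itself; this just drops 'steadily', 'in the barn'.

(a), (b), (d), (e)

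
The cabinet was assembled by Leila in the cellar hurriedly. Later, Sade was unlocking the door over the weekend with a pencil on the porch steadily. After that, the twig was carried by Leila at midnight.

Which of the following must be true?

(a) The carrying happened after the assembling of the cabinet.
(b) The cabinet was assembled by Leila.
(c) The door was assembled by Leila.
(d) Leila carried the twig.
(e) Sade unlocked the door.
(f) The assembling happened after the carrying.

(a), (b), (d)

(a) Entailed — the narrative places the assembling before the carrying.
(b) Entailed — this follows by dropping conjuncts from the assembling event's description.
(c) Not entailed — Leila assembled the cabinet, not the door; the door belongs to the unlocking event.
(d) Entailed — the original entails any weakening of itself; this just drops 'at midnight'.
(e) Not entailed — 'was unlocking' is progressive on an accomplishment; it does not entail the completed 'unlocked'.
(f) Not entailed — the narrative places the assembling before the carrying, not after.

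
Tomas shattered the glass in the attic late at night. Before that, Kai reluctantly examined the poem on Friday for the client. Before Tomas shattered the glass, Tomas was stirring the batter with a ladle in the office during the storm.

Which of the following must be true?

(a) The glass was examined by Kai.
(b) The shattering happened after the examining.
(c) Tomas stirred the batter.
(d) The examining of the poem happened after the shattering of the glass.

(b), (c)

(a) Not entailed — Kai examined the poem, not the glass; the glass belongs to the shattering event.
(b) Entailed — the narrative places the examining before the shattering.
(c) Entailed — 'stir' is an activity; 'was stirring' entails that some stirring happened, so 'stirred' holds.
(d) Not entailed — the narrative places the examining before the shattering, not after.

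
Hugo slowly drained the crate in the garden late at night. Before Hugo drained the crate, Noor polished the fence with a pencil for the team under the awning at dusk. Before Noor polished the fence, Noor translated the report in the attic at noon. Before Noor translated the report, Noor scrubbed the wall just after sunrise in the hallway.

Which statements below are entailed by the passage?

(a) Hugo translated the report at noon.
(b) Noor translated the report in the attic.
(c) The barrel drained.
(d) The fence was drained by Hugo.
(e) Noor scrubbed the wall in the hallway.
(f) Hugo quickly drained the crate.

(b), (e)

(a) Not entailed — the passage has Noor translating the report, not Hugo.
(b) Entailed — the original entails any weakening of itself; this just drops 'at noon'.
(c) Not entailed — the crate is what drained, not the barrel.
(d) Not entailed — Hugo drained the crate, not the fence; the fence belongs to the polishing event.
(e) Entailed — this follows by dropping conjuncts from the scrubbing event's description.
(f) Not entailed — 'quickly' adds a manner not in (and inconsistent with) the original.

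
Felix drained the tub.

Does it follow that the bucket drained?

no

Nothing is said about any bucket; only the tub is affected.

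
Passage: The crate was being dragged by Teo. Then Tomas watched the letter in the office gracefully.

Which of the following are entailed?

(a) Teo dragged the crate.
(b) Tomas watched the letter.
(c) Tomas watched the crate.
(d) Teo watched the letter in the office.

(a) Entailed — 'drag' is an activity; 'was dragging' entails that some dragging happened, so 'dragged' holds.
(b) Entailed — every conjunct here is already in the original watching event.
(c) Not entailed — Tomas watched the letter, not the crate; the crate belongs to the dragging event.
(d) Not entailed — the passage has Tomas watching the letter, not Teo.

(a), (b)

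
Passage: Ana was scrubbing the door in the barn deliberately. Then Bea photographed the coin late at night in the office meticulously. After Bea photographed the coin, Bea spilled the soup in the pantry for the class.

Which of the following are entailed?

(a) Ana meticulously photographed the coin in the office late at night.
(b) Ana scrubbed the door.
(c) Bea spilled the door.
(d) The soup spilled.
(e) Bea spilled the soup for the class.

(b), (d), (e)

(a) Not entailed — the passage has Bea photographing the coin, not Ana.
(b) Entailed — 'scrub' is an activity; 'was scrubbing' entails that some scrubbing happened, so 'scrubbed' holds.
(c) Not entailed — Bea spilled the soup, not the door; the door belongs to the scrubbing event.
(d) Entailed — 'Bea spilled the soup' is causative; it entails the inchoative 'the soup spilled'.
(e) Entailed — this follows by dropping conjuncts from the spilling event's description.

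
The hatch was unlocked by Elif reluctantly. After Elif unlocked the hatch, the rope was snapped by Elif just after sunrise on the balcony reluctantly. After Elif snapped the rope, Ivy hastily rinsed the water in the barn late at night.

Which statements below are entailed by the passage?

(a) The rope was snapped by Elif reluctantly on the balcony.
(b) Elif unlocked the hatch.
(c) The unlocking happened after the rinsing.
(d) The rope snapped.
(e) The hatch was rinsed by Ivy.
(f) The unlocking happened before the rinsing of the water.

(a) Entailed — the original entails any weakening of itself; this just drops 'just after sunrise'.
(b) Entailed — the original entails any weakening of itself; this just drops 'reluctantly'.
(c) Not entailed — the narrative places the unlocking before the rinsing, not after.
(d) Entailed — 'Elif snapped the rope' is causative; it entails the inchoative 'the rope snapped'.
(e) Not entailed — Ivy rinsed the water, not the hatch; the hatch belongs to the unlocking event.
(f) Entailed — the narrative places the unlocking before the rinsing.

(a), (b), (d), (f)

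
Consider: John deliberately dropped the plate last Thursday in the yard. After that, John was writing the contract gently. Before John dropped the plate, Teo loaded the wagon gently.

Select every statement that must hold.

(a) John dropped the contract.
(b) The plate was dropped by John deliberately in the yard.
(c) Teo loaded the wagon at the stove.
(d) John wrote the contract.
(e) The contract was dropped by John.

(a) Not entailed — John dropped the plate, not the contract; the contract belongs to the writing event.
(b) Entailed — the original entails any weakening of itself; this just drops 'last Thursday'.
(c) Not entailed — 'at the stove' adds information not in the original event.
(d) Not entailed — 'was writing' is progressive on an accomplishment; it does not entail the completed 'wrote'.
(e) Not entailed — John dropped the plate, not the contract; the contract belongs to the writing event.

(b)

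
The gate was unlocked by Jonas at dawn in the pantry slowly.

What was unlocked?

the gate

'the gate' marks the patient of the unlocking event.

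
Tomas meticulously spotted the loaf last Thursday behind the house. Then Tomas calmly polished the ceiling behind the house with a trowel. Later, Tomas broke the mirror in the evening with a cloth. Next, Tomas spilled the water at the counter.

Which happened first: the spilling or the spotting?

The connectives place the spotting before the spilling.

the spotting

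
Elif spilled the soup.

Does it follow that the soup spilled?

'Elif spilled the soup' is the causative; it entails the inchoative 'the soup spilled'.

yes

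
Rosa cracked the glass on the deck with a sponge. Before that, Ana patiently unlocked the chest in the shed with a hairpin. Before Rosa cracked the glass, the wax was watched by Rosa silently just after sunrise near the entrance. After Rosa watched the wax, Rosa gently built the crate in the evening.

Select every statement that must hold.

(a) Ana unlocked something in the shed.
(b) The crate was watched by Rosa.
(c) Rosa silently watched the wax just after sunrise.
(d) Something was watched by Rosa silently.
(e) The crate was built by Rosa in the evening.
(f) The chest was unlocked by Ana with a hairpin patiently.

(a), (c), (d), (e), (f)

(a) Entailed — dropping 'with a hairpin', 'patiently' and generalizing the patient leaves a sub-description the original still satisfies.
(b) Not entailed — Rosa watched the wax, not the crate; the crate belongs to the building event.
(c) Entailed — every conjunct here is already in the original watching event.
(d) Entailed — the original entails any weakening of itself; this just drops 'just after sunrise', 'near the entrance' and generalizes the patient.
(e) Entailed — this follows by dropping conjuncts from the building event's description.
(f) Entailed — this follows by dropping conjuncts from the unlocking event's description.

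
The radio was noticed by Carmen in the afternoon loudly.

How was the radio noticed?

loudly

'loudly' marks the manner of the noticing event.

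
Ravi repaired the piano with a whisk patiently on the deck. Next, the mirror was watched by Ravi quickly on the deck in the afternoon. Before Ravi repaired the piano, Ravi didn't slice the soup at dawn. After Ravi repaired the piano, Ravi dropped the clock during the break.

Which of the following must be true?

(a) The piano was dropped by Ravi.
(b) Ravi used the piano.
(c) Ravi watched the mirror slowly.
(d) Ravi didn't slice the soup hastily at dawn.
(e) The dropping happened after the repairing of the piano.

(d), (e)

(a) Not entailed — Ravi dropped the clock, not the piano; the piano belongs to the repairing event.
(b) Not entailed — the piano is the patient, not an instrument — Ravi used a whisk.
(c) Not entailed — 'slowly' adds a manner not in (and inconsistent with) the original.
(d) Entailed — under negation, adding a further restriction is entailed: if no such slicing event occurred, none occurred hastily either.
(e) Entailed — the narrative places the repairing before the dropping.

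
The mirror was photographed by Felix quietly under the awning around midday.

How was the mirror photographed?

'quietly' marks the manner of the photographing event.

quietly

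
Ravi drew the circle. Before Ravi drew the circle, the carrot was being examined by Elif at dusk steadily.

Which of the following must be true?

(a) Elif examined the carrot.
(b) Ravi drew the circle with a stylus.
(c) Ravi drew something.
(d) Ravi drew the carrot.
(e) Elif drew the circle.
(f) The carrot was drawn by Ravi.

(a), (c)

(a) Entailed — 'examine' is an activity; 'was examining' entails that some examining happened, so 'examined' holds.
(b) Not entailed — 'with a stylus' adds information not in the original event.
(c) Entailed — every conjunct here is already in the original drawing event.
(d) Not entailed — Ravi drew the circle, not the carrot; the carrot belongs to the examining event.
(e) Not entailed — the passage has Ravi drawing the circle, not Elif.
(f) Not entailed — Ravi drew the circle, not the carrot; the carrot belongs to the examining event.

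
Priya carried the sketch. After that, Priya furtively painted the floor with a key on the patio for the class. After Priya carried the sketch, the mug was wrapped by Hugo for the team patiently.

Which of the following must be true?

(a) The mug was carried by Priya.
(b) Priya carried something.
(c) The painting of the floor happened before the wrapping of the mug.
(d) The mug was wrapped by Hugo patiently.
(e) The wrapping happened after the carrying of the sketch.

(a) Not entailed — Priya carried the sketch, not the mug; the mug belongs to the wrapping event.
(b) Entailed — every conjunct here is already in the original carrying event.
(c) Not entailed — the narrative doesn't order the painting relative to the wrapping.
(d) Entailed — every conjunct here is already in the original wrapping event.
(e) Entailed — the narrative places the carrying before the wrapping.

(b), (d), (e)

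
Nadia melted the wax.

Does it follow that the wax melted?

'Nadia melted the wax' is the causative; it entails the inchoative 'the wax melted'.

yes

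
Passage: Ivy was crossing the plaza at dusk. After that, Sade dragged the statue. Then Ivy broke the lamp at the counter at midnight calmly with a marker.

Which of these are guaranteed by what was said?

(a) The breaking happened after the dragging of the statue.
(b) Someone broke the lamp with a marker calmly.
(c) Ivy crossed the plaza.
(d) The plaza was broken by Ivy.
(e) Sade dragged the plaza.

(a), (b)

(a) Entailed — the narrative places the dragging before the breaking.
(b) Entailed — dropping 'at the counter', 'at midnight' and generalizing the agent leaves a sub-description the original still satisfies.
(c) Not entailed — 'was crossing' is progressive on an accomplishment; it does not entail the completed 'crossed'.
(d) Not entailed — Ivy broke the lamp, not the plaza; the plaza belongs to the crossing event.
(e) Not entailed — Sade dragged the statue, not the plaza; the plaza belongs to the crossing event.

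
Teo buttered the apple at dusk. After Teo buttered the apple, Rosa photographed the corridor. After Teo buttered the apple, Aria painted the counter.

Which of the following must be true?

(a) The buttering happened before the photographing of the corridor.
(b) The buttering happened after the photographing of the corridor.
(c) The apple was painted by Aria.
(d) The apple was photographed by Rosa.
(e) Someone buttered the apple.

(a) Entailed — the narrative places the buttering before the photographing.
(b) Not entailed — the narrative places the buttering before the photographing, not after.
(c) Not entailed — Aria painted the counter, not the apple; the apple belongs to the buttering event.
(d) Not entailed — Rosa photographed the corridor, not the apple; the apple belongs to the buttering event.
(e) Entailed — this follows by dropping conjuncts from the buttering event's description.

(a), (e)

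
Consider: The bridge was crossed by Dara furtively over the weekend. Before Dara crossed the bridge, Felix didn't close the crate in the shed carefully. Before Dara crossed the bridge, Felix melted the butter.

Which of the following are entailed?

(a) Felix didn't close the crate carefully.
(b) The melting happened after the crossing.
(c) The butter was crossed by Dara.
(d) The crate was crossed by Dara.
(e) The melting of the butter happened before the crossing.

(e)

(a) Not entailed — dropping 'in the shed' under negation is not valid — the original leaves open that Felix closed the crate some other way.
(b) Not entailed — the narrative places the melting before the crossing, not after.
(c) Not entailed — Dara crossed the bridge, not the butter; the butter belongs to the melting event.
(d) Not entailed — Dara crossed the bridge, not the crate; the crate belongs to the closing event.
(e) Entailed — the narrative places the melting before the crossing.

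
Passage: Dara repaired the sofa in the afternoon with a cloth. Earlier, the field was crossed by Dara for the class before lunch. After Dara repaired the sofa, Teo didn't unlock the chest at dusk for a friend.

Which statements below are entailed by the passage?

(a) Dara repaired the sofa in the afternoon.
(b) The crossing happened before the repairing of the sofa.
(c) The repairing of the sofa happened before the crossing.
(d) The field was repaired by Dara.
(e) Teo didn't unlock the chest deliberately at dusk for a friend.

(a) Entailed — dropping 'with a cloth' leaves a sub-description the original still satisfies.
(b) Entailed — the narrative places the crossing before the repairing.
(c) Not entailed — the narrative places the crossing before the repairing, not after.
(d) Not entailed — Dara repaired the sofa, not the field; the field belongs to the crossing event.
(e) Entailed — under negation, adding a further restriction is entailed: if no such unlocking event occurred, none occurred deliberately either.

(a), (b), (e)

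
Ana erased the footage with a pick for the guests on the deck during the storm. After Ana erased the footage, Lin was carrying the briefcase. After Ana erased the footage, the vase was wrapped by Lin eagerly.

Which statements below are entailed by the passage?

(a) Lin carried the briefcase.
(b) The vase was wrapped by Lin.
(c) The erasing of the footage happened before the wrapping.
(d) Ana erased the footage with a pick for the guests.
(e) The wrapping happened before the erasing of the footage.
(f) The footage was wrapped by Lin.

(a) Entailed — 'carry' is an activity; 'was carrying' entails that some carrying happened, so 'carried' holds.
(b) Entailed — the original entails any weakening of itself; this just drops 'eagerly'.
(c) Entailed — the narrative places the erasing before the wrapping.
(d) Entailed — dropping 'during the storm', 'on the deck' leaves a sub-description the original still satisfies.
(e) Not entailed — the narrative places the erasing before the wrapping, not after.
(f) Not entailed — Lin wrapped the vase, not the footage; the footage belongs to the erasing event.

(a), (b), (c), (d)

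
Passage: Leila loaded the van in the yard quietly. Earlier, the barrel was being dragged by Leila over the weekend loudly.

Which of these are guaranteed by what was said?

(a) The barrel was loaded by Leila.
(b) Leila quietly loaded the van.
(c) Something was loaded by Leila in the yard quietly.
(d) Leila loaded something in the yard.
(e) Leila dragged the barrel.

(a) Not entailed — Leila loaded the van, not the barrel; the barrel belongs to the dragging event.
(b) Entailed — this follows by dropping conjuncts from the loading event's description.
(c) Entailed — every conjunct here is already in the original loading event.
(d) Entailed — this follows by dropping conjuncts from the loading event's description.
(e) Entailed — 'drag' is an activity; 'was dragging' entails that some dragging happened, so 'dragged' holds.

(b), (c), (d), (e)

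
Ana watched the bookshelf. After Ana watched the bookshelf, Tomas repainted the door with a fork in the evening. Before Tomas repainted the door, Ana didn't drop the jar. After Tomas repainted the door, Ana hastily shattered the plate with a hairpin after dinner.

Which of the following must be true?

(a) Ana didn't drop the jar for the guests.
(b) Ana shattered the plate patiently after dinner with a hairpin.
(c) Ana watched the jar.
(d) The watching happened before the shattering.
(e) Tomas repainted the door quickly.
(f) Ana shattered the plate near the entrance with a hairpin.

(a) Entailed — under negation, adding a further restriction is entailed: if no such dropping event occurred, none occurred for the guests either.
(b) Not entailed — 'patiently' adds a manner not in (and inconsistent with) the original.
(c) Not entailed — Ana watched the bookshelf, not the jar; the jar belongs to the dropping event.
(d) Entailed — the narrative places the watching before the shattering.
(e) Not entailed — 'quickly' adds information not in the original event.
(f) Not entailed — 'near the entrance' adds information not in the original event.

(a), (d)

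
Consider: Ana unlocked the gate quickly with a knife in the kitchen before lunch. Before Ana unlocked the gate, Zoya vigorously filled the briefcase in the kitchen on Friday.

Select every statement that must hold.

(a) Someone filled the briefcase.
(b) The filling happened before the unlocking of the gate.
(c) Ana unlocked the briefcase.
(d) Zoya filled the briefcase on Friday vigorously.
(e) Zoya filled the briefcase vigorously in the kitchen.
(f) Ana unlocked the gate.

(a) Entailed — every conjunct here is already in the original filling event.
(b) Entailed — the narrative places the filling before the unlocking.
(c) Not entailed — Ana unlocked the gate, not the briefcase; the briefcase belongs to the filling event.
(d) Entailed — the original entails any weakening of itself; this just drops 'in the kitchen'.
(e) Entailed — the original entails any weakening of itself; this just drops 'on Friday'.
(f) Entailed — this follows by dropping conjuncts from the unlocking event's description.

(a), (b), (d), (e), (f)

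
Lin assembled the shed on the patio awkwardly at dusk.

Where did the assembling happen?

on the patio

'on the patio' marks the location of the assembling event.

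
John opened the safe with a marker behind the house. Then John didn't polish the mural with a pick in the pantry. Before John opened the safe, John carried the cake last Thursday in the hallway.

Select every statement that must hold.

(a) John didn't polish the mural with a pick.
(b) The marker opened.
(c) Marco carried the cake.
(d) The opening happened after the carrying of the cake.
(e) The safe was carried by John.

(d)

(a) Not entailed — dropping 'in the pantry' under negation is not valid — the original leaves open that John polished the mural some other way.
(b) Not entailed — the safe is what opened, not the marker.
(c) Not entailed — the passage has John carrying the cake, not Marco.
(d) Entailed — the narrative places the carrying before the opening.
(e) Not entailed — John carried the cake, not the safe; the safe belongs to the opening event.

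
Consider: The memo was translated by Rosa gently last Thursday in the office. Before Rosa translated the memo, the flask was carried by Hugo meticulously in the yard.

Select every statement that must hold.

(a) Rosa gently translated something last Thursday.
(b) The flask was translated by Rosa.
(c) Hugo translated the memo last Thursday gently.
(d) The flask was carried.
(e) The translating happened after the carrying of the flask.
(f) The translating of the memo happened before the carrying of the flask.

(a), (d), (e)

(a) Entailed — dropping 'in the office' and generalizing the patient leaves a sub-description the original still satisfies.
(b) Not entailed — Rosa translated the memo, not the flask; the flask belongs to the carrying event.
(c) Not entailed — the passage has Rosa translating the memo, not Hugo.
(d) Entailed — dropping 'in the yard', 'meticulously' and generalizing the agent leaves a sub-description the original still satisfies.
(e) Entailed — the narrative places the carrying before the translating.
(f) Not entailed — the narrative places the carrying before the translating, not after.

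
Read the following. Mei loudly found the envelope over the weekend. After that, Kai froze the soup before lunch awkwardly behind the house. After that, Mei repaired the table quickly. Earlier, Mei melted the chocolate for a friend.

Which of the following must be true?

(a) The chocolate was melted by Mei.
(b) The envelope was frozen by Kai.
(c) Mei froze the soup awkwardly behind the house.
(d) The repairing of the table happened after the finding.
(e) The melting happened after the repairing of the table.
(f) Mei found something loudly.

(a) Entailed — every conjunct here is already in the original melting event.
(b) Not entailed — Kai froze the soup, not the envelope; the envelope belongs to the finding event.
(c) Not entailed — the passage has Kai freezing the soup, not Mei.
(d) Entailed — the narrative places the finding before the repairing.
(e) Not entailed — the narrative places the melting before the repairing, not after.
(f) Entailed — dropping 'over the weekend' and generalizing the patient leaves a sub-description the original still satisfies.

(a), (d), (f)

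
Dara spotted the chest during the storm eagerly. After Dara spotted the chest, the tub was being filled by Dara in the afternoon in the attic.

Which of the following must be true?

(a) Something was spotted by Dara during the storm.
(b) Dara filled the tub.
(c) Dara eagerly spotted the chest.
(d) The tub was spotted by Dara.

(a), (c)

(a) Entailed — this follows by dropping conjuncts from the spotting event's description.
(b) Not entailed — 'was filling' is progressive on an accomplishment; it does not entail the completed 'filled'.
(c) Entailed — dropping 'during the storm' leaves a sub-description the original still satisfies.
(d) Not entailed — Dara spotted the chest, not the tub; the tub belongs to the filling event.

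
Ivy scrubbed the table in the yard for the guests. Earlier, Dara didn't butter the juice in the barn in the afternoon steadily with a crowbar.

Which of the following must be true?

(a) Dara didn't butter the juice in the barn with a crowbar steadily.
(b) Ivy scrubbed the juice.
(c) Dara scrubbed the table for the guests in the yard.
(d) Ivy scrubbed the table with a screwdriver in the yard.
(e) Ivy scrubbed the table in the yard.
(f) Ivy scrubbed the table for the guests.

(e), (f)

(a) Not entailed — dropping 'in the afternoon' under negation is not valid — the original leaves open that Dara buttered the juice some other way.
(b) Not entailed — Ivy scrubbed the table, not the juice; the juice belongs to the buttering event.
(c) Not entailed — the passage has Ivy scrubbing the table, not Dara.
(d) Not entailed — 'with a screwdriver' adds information not in the original event.
(e) Entailed — the original entails any weakening of itself; this just drops 'for the guests'.
(f) Entailed — the original entails any weakening of itself; this just drops 'in the yard'.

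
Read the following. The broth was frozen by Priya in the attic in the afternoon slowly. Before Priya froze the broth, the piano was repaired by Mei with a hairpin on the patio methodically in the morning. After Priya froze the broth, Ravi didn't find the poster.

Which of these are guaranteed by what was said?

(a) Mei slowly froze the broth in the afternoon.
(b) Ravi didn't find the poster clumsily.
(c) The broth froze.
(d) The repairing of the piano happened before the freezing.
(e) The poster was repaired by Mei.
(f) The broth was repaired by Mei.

(b), (c), (d)

(a) Not entailed — the passage has Priya freezing the broth, not Mei.
(b) Entailed — under negation, adding a further restriction is entailed: if no such finding event occurred, none occurred clumsily either.
(c) Entailed — 'Priya froze the broth' is causative; it entails the inchoative 'the broth froze'.
(d) Entailed — the narrative places the repairing before the freezing.
(e) Not entailed — Mei repaired the piano, not the poster; the poster belongs to the finding event.
(f) Not entailed — Mei repaired the piano, not the broth; the broth belongs to the freezing event.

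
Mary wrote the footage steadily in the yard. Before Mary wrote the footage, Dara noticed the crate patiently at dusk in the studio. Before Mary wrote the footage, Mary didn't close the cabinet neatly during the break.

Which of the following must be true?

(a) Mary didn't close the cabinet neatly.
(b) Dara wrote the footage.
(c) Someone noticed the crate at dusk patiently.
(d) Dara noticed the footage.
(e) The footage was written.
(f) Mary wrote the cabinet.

(c), (e)

(a) Not entailed — dropping 'during the break' under negation is not valid — the original leaves open that Mary closed the cabinet some other way.
(b) Not entailed — the passage has Mary writing the footage, not Dara.
(c) Entailed — dropping 'in the studio' and generalizing the agent leaves a sub-description the original still satisfies.
(d) Not entailed — Dara noticed the crate, not the footage; the footage belongs to the writing event.
(e) Entailed — the original entails any weakening of itself; this just drops 'steadily', 'in the yard' and generalizes the agent.
(f) Not entailed — Mary wrote the footage, not the cabinet; the cabinet belongs to the closing event.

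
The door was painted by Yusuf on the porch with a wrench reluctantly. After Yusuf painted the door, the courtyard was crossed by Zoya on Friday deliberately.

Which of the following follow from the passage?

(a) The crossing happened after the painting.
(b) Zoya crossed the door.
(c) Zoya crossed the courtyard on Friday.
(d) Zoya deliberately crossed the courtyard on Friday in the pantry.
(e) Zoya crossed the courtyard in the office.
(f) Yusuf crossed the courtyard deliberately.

(a), (c)

(a) Entailed — the narrative places the painting before the crossing.
(b) Not entailed — Zoya crossed the courtyard, not the door; the door belongs to the painting event.
(c) Entailed — the original entails any weakening of itself; this just drops 'deliberately'.
(d) Not entailed — 'in the pantry' adds information not in the original event.
(e) Not entailed — 'in the office' adds information not in the original event.
(f) Not entailed — the passage has Zoya crossing the courtyard, not Yusuf.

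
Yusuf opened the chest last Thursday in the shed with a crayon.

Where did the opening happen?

in the shed

'in the shed' marks the location of the opening event.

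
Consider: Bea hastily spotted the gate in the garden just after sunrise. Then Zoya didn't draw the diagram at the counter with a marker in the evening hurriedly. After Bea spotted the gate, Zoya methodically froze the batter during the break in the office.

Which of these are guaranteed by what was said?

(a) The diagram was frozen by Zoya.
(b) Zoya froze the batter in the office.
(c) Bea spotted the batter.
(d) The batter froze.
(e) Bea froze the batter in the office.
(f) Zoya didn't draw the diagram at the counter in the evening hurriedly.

(a) Not entailed — Zoya froze the batter, not the diagram; the diagram belongs to the drawing event.
(b) Entailed — every conjunct here is already in the original freezing event.
(c) Not entailed — Bea spotted the gate, not the batter; the batter belongs to the freezing event.
(d) Entailed — 'Zoya froze the batter' is causative; it entails the inchoative 'the batter froze'.
(e) Not entailed — the passage has Zoya freezing the batter, not Bea.
(f) Not entailed — dropping 'with a marker' under negation is not valid — the original leaves open that Zoya drew the diagram some other way.

(b), (d)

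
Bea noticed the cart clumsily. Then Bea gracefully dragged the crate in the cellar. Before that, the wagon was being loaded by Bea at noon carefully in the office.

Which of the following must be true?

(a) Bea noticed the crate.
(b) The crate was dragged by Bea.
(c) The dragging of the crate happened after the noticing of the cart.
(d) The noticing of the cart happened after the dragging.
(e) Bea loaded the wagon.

(a) Not entailed — Bea noticed the cart, not the crate; the crate belongs to the dragging event.
(b) Entailed — the original entails any weakening of itself; this just drops 'gracefully', 'in the cellar'.
(c) Entailed — the narrative places the noticing before the dragging.
(d) Not entailed — the narrative places the noticing before the dragging, not after.
(e) Not entailed — 'was loading' is progressive on an accomplishment; it does not entail the completed 'loaded'.

(b), (c)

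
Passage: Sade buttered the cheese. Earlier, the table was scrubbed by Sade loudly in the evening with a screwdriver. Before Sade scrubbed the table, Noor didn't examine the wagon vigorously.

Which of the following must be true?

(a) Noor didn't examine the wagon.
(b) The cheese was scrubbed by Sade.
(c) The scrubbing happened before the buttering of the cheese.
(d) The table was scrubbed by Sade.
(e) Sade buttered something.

(a) Not entailed — dropping 'vigorously' under negation is not valid — the original leaves open that Noor examined the wagon some other way.
(b) Not entailed — Sade scrubbed the table, not the cheese; the cheese belongs to the buttering event.
(c) Entailed — the narrative places the scrubbing before the buttering.
(d) Entailed — every conjunct here is already in the original scrubbing event.
(e) Entailed — generalizing the patient leaves a sub-description the original still satisfies.

(c), (d), (e)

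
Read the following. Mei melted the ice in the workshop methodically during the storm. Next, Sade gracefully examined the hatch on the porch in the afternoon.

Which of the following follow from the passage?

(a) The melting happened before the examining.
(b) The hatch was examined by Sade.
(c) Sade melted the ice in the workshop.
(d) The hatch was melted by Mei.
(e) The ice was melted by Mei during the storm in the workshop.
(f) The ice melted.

(a), (b), (e), (f)

(a) Entailed — the narrative places the melting before the examining.
(b) Entailed — every conjunct here is already in the original examining event.
(c) Not entailed — the passage has Mei melting the ice, not Sade.
(d) Not entailed — Mei melted the ice, not the hatch; the hatch belongs to the examining event.
(e) Entailed — every conjunct here is already in the original melting event.
(f) Entailed — 'Mei melted the ice' is causative; it entails the inchoative 'the ice melted'.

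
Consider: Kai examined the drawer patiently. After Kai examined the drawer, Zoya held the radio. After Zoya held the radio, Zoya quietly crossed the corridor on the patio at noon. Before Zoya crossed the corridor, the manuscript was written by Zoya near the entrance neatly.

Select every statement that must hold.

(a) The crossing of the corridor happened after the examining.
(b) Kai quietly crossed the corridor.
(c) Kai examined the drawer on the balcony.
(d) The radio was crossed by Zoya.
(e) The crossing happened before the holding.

(a)

(a) Entailed — the narrative places the examining before the crossing.
(b) Not entailed — the passage has Zoya crossing the corridor, not Kai.
(c) Not entailed — 'on the balcony' adds information not in the original event.
(d) Not entailed — Zoya crossed the corridor, not the radio; the radio belongs to the holding event.
(e) Not entailed — the narrative places the holding before the crossing, not after.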